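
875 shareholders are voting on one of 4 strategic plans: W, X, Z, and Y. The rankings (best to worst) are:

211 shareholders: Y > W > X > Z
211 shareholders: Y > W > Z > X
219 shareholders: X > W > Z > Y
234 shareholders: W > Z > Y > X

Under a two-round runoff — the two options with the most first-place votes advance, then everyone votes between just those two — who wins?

Round 1 first-place votes: W 234, X 219, Z 0, Y 422.
Y and W advance.
Runoff: Y is preferred to W by 422 voters; W by 453.
W wins the runoff.

W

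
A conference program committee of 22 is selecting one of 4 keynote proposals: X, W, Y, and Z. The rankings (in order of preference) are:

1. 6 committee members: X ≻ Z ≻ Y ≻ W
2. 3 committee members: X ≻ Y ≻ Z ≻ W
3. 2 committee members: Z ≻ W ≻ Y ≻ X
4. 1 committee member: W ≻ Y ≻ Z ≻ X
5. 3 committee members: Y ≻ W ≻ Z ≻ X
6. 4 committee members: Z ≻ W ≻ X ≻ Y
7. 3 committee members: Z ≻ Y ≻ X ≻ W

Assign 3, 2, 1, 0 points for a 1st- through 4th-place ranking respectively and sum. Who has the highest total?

X: 6·3 + 3·3 + 2·0 + 1·0 + 3·0 + 4·1 + 3·1 = 34
W: 6·0 + 3·0 + 2·2 + 1·3 + 3·2 + 4·2 + 3·0 = 21
Y: 6·1 + 3·2 + 2·1 + 1·2 + 3·3 + 4·0 + 3·2 = 31
Z: 6·2 + 3·1 + 2·3 + 1·1 + 3·1 + 4·3 + 3·3 = 46
Z has the highest Borda score (46).

Z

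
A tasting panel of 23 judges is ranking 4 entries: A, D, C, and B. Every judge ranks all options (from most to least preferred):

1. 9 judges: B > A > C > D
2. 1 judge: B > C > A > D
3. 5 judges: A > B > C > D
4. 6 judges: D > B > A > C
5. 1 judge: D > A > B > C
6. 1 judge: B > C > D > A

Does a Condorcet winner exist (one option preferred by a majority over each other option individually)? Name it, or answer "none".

B

B vs A: 17–6 for B.
B vs D: 16–7 for B.
B vs C: 23–0 for B.
B beats every other option head-to-head.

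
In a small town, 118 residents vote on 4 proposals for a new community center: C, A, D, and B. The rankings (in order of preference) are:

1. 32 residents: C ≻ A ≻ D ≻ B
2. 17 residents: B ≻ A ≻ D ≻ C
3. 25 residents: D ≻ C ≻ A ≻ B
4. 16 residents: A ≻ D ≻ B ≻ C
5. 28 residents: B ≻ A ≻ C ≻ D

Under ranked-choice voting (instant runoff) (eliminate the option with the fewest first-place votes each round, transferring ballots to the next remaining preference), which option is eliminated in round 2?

C

Round 1: C 32, A 16, D 25, B 45. Eliminate A.
Round 2: C 32, D 41, B 45. Eliminate C.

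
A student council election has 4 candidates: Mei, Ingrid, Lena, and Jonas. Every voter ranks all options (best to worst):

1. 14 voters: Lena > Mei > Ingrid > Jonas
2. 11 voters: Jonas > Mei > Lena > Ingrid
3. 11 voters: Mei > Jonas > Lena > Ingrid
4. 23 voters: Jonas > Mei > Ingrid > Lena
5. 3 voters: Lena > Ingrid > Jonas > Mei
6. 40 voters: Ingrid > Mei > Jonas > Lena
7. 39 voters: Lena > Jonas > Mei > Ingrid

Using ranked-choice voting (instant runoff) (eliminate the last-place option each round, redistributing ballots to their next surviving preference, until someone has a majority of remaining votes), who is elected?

Jonas

Round 1: Mei 11, Ingrid 40, Lena 56, Jonas 34. Eliminate Mei.
Round 2: Ingrid 40, Lena 56, Jonas 45. Eliminate Ingrid.
Round 3: Lena 56, Jonas 85. Jonas has a majority.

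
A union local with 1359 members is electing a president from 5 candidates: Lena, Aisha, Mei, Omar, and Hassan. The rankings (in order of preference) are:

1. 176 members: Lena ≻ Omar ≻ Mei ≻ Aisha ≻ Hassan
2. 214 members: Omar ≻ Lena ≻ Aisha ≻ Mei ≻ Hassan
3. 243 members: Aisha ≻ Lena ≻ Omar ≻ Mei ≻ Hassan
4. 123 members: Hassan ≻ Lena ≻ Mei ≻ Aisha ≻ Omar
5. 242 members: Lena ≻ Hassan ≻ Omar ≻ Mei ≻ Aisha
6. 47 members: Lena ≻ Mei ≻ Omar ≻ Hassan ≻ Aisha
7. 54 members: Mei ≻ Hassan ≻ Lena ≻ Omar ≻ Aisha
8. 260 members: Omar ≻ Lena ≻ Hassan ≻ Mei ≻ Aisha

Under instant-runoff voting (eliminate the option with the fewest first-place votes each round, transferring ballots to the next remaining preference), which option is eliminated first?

Mei

Round 1: Lena 465, Aisha 243, Mei 54, Omar 474, Hassan 123. Eliminate Mei.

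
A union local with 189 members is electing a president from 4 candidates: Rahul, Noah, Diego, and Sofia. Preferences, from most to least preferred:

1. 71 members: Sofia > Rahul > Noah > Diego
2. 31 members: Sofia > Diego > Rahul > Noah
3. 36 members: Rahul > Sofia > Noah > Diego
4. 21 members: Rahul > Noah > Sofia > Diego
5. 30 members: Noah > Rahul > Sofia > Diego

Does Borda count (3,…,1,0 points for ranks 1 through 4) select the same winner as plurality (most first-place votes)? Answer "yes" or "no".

yes

Borda — scores: Rahul 404, Noah 239, Diego 62, Sofia 429. Winner: Sofia.
Plurality — first-place votes: Rahul 57, Noah 30, Diego 0, Sofia 102. Winner: Sofia.
The two methods agree.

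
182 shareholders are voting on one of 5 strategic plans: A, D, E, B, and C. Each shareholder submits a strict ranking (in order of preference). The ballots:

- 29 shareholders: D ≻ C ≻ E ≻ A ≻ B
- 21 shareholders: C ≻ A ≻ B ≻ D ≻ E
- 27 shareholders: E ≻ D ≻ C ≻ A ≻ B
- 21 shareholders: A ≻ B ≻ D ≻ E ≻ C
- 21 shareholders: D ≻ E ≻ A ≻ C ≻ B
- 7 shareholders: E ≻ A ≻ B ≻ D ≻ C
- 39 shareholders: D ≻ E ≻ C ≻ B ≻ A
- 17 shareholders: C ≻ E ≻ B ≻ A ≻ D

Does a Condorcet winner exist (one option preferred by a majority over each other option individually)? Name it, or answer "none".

D

D vs A: 116–66 for D.
D vs E: 131–51 for D.
D vs B: 116–66 for D.
D vs C: 144–38 for D.
D beats every other option head-to-head.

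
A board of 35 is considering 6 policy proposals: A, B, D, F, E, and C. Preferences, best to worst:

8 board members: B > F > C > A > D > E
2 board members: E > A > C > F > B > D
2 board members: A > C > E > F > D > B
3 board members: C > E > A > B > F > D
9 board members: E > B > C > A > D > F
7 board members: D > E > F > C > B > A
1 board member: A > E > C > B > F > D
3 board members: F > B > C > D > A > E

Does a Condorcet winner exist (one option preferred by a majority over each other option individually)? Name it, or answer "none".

Checking pairwise contests:
B beats A 27–8.
E beats B 24–11.
A beats D 25–10.
B beats F 21–14.
D beats E 18–17.
B beats C 20–15.
Every option loses at least one head-to-head, so there is no Condorcet winner.

none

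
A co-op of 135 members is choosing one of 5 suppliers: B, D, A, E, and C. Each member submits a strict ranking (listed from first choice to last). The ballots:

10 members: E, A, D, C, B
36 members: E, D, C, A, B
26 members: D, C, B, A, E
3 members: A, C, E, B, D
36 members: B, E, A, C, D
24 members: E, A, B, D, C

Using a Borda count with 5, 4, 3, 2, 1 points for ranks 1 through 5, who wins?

B: 10·1 + 36·1 + 26·3 + 3·2 + 36·5 + 24·3 = 382
D: 10·3 + 36·4 + 26·5 + 3·1 + 36·1 + 24·2 = 391
A: 10·4 + 36·2 + 26·2 + 3·5 + 36·3 + 24·4 = 383
E: 10·5 + 36·5 + 26·1 + 3·3 + 36·4 + 24·5 = 529
C: 10·2 + 36·3 + 26·4 + 3·4 + 36·2 + 24·1 = 340
E has the highest Borda score (529).

E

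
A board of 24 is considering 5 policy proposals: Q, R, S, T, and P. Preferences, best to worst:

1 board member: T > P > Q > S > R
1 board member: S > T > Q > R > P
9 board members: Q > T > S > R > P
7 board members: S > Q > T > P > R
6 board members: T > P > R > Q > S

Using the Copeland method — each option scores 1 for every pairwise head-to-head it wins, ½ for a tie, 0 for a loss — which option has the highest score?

Q: beats R, S, T, and P → score 4.
R: loses to Q, S, T, and P → score 0.
S: beats R and P; loses to Q and T → score 2.
T: beats R, S, and P; loses to Q → score 3.
P: beats R; loses to Q, S, and T → score 1.
Q has the best pairwise record.

Q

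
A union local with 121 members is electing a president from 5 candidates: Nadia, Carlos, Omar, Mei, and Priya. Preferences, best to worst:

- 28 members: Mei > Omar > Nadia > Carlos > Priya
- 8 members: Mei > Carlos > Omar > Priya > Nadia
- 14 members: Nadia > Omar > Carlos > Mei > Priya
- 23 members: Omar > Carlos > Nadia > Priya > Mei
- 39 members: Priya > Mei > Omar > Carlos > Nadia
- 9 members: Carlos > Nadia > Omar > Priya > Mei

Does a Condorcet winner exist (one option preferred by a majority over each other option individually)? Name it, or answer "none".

Checking pairwise contests:
Carlos beats Nadia 79–42.
Omar beats Carlos 104–17.
Mei beats Omar 75–46.
Priya beats Mei 71–50.
Nadia beats Priya 74–47.
Every option loses at least one head-to-head, so there is no Condorcet winner.

none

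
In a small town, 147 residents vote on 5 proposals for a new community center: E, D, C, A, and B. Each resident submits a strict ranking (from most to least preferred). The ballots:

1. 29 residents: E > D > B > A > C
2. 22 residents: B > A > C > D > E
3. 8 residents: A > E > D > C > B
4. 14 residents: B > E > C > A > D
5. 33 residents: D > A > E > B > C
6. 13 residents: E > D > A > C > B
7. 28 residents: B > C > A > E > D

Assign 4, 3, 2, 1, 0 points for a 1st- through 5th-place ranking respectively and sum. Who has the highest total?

E: 29·4 + 22·0 + 8·3 + 14·3 + 33·2 + 13·4 + 28·1 = 328
D: 29·3 + 22·1 + 8·2 + 14·0 + 33·4 + 13·3 + 28·0 = 296
C: 29·0 + 22·2 + 8·1 + 14·2 + 33·0 + 13·1 + 28·3 = 177
A: 29·1 + 22·3 + 8·4 + 14·1 + 33·3 + 13·2 + 28·2 = 322
B: 29·2 + 22·4 + 8·0 + 14·4 + 33·1 + 13·0 + 28·4 = 347
B has the highest Borda score (347).

B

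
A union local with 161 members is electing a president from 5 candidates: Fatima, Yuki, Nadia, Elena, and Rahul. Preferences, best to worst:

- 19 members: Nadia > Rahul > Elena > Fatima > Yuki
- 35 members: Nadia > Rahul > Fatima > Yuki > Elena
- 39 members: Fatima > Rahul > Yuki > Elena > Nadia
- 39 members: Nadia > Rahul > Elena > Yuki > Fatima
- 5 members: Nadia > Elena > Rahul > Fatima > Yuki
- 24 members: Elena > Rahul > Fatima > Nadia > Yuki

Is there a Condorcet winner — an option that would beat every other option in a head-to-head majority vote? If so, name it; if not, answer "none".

Nadia

Nadia vs Fatima: 98–63 for Nadia.
Nadia vs Yuki: 122–39 for Nadia.
Nadia vs Elena: 98–63 for Nadia.
Nadia vs Rahul: 98–63 for Nadia.
Nadia beats every other option head-to-head.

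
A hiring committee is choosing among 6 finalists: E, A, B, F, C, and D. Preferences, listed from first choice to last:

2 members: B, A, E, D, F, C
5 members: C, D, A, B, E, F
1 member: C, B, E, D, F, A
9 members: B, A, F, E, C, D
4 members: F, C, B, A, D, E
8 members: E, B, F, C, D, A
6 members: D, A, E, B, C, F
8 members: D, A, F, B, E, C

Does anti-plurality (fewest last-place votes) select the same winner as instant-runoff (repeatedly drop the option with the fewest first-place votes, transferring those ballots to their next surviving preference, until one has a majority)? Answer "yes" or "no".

yes

Anti-plurality — last-place votes: E 4, A 9, B 0, F 11, C 10, D 9. Winner: B.
Instant-runoff — R1 E 8, A 0, B 11, F 4, C 6, D 14 (A out); R2 E 8, B 11, F 4, C 6, D 14 (F out); R3 E 8, B 11, C 10, D 14 (E out); R4 B 19, C 10, D 14 (C out); R5 B 24, D 19 (B winner). Winner: B.
The two methods agree.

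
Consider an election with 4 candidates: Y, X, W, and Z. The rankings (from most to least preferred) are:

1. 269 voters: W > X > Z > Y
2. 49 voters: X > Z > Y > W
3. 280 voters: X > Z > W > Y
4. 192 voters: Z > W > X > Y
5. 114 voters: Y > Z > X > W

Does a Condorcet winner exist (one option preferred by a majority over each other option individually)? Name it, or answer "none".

Checking pairwise contests:
X beats Y 790–114.
W beats X 461–443.
Z beats W 635–269.
X beats Z 598–306.
Every option loses at least one head-to-head, so there is no Condorcet winner.

none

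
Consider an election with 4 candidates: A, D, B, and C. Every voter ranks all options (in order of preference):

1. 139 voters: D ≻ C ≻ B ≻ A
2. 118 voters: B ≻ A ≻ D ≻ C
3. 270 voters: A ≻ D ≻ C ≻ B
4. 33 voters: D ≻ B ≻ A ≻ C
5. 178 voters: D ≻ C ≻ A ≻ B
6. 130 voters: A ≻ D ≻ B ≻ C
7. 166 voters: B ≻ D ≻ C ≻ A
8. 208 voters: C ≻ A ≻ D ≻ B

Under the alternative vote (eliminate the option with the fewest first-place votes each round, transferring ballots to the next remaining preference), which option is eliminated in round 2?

Round 1: A 400, D 350, B 284, C 208. Eliminate C.
Round 2: A 608, D 350, B 284. Eliminate B.

B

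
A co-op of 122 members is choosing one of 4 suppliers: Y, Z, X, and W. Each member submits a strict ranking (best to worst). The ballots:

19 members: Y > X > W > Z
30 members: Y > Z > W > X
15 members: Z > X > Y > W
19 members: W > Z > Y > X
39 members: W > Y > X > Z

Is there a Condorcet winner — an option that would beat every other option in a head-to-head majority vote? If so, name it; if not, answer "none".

Y

Y vs Z: 88–34 for Y.
Y vs X: 107–15 for Y.
Y vs W: 64–58 for Y.
Y beats every other option head-to-head.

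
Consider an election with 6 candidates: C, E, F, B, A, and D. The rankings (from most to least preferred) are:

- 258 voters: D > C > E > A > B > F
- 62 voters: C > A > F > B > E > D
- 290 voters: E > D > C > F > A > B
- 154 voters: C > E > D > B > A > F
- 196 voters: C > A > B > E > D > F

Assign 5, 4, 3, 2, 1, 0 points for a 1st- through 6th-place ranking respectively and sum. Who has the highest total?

C

C: 258·4 + 62·5 + 290·3 + 154·5 + 196·5 = 3962
E: 258·3 + 62·1 + 290·5 + 154·4 + 196·2 = 3294
F: 258·0 + 62·3 + 290·2 + 154·0 + 196·0 = 766
B: 258·1 + 62·2 + 290·0 + 154·2 + 196·3 = 1278
A: 258·2 + 62·4 + 290·1 + 154·1 + 196·4 = 1992
D: 258·5 + 62·0 + 290·4 + 154·3 + 196·1 = 3108
C has the highest Borda score (3962).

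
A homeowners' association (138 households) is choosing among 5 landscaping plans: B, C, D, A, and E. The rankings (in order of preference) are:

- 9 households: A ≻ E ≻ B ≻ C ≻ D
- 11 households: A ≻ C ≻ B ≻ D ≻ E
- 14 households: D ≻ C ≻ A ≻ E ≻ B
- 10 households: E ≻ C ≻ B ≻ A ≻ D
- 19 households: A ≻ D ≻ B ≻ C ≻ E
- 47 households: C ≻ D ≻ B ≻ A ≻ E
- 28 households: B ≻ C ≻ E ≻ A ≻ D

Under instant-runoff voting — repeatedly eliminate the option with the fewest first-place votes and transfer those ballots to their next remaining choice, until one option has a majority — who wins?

Round 1: B 28, C 47, D 14, A 39, E 10. Eliminate E.
Round 2: B 28, C 57, D 14, A 39. Eliminate D.
Round 3: B 28, C 71, A 39. C has a majority.

C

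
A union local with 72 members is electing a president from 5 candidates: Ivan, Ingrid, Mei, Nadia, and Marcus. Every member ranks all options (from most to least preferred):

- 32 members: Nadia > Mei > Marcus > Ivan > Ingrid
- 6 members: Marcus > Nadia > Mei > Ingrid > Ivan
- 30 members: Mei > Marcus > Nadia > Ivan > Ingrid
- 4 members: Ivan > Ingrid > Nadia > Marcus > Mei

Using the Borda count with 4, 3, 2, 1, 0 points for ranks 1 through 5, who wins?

Ivan: 32·1 + 6·0 + 30·1 + 4·4 = 78
Ingrid: 32·0 + 6·1 + 30·0 + 4·3 = 18
Mei: 32·3 + 6·2 + 30·4 + 4·0 = 228
Nadia: 32·4 + 6·3 + 30·2 + 4·2 = 214
Marcus: 32·2 + 6·4 + 30·3 + 4·1 = 182
Mei has the highest Borda score (228).

Mei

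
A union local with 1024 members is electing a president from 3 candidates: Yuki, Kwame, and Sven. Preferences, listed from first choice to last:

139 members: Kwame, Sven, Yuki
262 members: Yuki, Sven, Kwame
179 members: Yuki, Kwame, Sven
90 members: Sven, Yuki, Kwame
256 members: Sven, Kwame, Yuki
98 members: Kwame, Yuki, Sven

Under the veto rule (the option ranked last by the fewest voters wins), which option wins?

Sven

Last-place votes: Yuki 395, Kwame 352, Sven 277.
Sven is ranked last by the fewest voters, so Sven wins.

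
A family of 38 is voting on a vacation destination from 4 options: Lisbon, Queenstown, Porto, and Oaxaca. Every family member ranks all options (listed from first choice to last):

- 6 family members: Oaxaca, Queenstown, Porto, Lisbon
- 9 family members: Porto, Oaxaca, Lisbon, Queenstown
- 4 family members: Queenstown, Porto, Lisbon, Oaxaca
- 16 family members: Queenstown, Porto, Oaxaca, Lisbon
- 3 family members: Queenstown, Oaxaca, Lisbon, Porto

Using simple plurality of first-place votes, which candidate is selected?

Queenstown

First-place votes: Lisbon 0, Queenstown 23, Porto 9, Oaxaca 6.
Queenstown has the most first-place votes.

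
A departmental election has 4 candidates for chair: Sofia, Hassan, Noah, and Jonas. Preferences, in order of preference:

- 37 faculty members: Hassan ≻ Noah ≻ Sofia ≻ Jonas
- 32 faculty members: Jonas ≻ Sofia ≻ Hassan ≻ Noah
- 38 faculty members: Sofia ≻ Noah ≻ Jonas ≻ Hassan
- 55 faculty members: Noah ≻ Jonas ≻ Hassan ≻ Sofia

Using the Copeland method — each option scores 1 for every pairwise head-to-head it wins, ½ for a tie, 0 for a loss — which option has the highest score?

Sofia: loses to Hassan, Noah, and Jonas → score 0.
Hassan: beats Sofia; loses to Noah and Jonas → score 1.
Noah: beats Sofia, Hassan, and Jonas → score 3.
Jonas: beats Sofia and Hassan; loses to Noah → score 2.
Noah has the best pairwise record.

Noah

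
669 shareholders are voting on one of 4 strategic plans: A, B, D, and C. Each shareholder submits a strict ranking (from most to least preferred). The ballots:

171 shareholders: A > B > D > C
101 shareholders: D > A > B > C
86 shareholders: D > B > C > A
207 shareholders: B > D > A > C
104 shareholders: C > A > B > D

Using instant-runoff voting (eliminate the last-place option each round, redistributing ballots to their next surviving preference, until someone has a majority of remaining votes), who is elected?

A

Round 1: A 171, B 207, D 187, C 104. Eliminate C.
Round 2: A 275, B 207, D 187. Eliminate D.
Round 3: A 376, B 293. A has a majority.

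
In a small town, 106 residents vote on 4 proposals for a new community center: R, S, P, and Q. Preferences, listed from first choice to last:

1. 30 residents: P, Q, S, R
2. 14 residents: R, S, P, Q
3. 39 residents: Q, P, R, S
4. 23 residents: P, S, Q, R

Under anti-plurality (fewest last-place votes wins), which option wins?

Last-place votes: R 53, S 39, P 0, Q 14.
P is ranked last by the fewest voters, so P wins.

P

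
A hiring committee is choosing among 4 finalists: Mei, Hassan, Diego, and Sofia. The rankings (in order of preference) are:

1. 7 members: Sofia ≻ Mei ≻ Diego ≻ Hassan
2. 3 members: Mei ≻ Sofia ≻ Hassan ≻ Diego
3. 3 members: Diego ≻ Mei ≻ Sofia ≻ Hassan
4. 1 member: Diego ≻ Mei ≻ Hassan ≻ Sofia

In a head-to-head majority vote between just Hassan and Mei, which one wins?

Voters preferring Hassan to Mei: 0; preferring Mei to Hassan: 14.
Mei wins the head-to-head.

Mei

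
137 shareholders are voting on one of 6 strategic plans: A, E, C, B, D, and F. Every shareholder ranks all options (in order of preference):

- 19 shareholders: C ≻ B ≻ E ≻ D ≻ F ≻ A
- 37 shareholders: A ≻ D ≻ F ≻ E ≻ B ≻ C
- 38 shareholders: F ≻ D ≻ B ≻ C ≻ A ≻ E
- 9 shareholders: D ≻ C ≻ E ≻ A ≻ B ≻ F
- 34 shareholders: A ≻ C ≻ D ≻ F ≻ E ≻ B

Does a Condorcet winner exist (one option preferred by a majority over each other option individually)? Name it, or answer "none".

A vs E: 109–28 for A.
A vs C: 71–66 for A.
A vs B: 80–57 for A.
A vs D: 71–66 for A.
A vs F: 80–57 for A.
A beats every other option head-to-head.

A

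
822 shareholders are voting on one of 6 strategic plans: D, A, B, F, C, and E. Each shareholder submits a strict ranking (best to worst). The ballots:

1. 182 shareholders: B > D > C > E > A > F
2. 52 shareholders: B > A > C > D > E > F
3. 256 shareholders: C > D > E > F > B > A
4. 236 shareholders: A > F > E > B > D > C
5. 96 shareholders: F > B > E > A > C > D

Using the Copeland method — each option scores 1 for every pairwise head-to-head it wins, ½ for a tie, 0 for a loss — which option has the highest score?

D

D: beats A, F, C, and E; loses to B → score 4.
A: beats F; loses to D, B, C, and E → score 1.
B: beats D, A, and C; loses to F and E → score 3.
F: beats B; loses to D, A, C, and E → score 1.
C: beats A, F, and E; loses to D and B → score 3.
E: beats A, B, and F; loses to D and C → score 3.
D has the best pairwise record.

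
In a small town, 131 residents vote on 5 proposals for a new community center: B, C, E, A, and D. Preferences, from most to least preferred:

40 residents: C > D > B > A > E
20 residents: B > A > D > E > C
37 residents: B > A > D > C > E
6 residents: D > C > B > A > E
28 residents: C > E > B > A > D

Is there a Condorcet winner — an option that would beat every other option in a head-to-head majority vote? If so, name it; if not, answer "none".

C vs B: 74–57 for C.
C vs E: 111–20 for C.
C vs A: 74–57 for C.
C vs D: 68–63 for C.
C beats every other option head-to-head.

C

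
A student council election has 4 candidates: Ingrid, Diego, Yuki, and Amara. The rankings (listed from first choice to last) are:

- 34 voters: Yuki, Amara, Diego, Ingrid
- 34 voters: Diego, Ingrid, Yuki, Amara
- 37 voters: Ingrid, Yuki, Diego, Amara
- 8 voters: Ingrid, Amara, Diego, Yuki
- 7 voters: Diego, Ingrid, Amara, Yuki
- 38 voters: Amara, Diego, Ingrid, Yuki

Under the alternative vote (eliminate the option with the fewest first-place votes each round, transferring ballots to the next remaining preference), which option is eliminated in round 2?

Round 1: Ingrid 45, Diego 41, Yuki 34, Amara 38. Eliminate Yuki.
Round 2: Ingrid 45, Diego 41, Amara 72. Eliminate Diego.

Diego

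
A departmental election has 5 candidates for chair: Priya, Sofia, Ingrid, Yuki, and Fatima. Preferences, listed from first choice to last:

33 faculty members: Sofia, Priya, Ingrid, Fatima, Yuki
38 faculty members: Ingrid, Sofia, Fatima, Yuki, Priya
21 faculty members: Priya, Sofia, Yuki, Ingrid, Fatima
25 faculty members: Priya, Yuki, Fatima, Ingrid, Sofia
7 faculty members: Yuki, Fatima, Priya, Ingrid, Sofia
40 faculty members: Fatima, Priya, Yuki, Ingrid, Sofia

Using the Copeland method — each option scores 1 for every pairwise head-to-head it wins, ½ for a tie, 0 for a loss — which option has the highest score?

Priya: beats Sofia, Ingrid, and Yuki; loses to Fatima → score 3.
Sofia: beats Yuki and Fatima; loses to Priya and Ingrid → score 2.
Ingrid: beats Sofia and Fatima; loses to Priya and Yuki → score 2.
Yuki: beats Ingrid; loses to Priya, Sofia, and Fatima → score 1.
Fatima: beats Priya and Yuki; loses to Sofia and Ingrid → score 2.
Priya has the best pairwise record.

Priya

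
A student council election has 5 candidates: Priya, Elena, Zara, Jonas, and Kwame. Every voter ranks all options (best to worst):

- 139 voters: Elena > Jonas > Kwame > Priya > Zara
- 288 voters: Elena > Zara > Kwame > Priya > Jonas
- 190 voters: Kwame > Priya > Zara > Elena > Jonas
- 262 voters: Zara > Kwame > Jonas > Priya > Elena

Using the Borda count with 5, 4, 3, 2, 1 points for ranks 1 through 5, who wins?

Kwame

Priya: 139·2 + 288·2 + 190·4 + 262·2 = 2138
Elena: 139·5 + 288·5 + 190·2 + 262·1 = 2777
Zara: 139·1 + 288·4 + 190·3 + 262·5 = 3171
Jonas: 139·4 + 288·1 + 190·1 + 262·3 = 1820
Kwame: 139·3 + 288·3 + 190·5 + 262·4 = 3279
Kwame has the highest Borda score (3279).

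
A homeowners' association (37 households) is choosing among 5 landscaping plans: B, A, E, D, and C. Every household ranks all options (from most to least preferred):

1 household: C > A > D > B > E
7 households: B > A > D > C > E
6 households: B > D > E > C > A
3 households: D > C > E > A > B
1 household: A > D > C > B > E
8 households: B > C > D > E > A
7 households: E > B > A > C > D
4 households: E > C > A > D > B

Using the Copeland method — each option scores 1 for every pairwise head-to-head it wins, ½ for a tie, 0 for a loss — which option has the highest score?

B: beats A, E, D, and C → score 4.
A: beats D; loses to B, E, and C → score 1.
E: beats A; loses to B, D, and C → score 1.
D: beats E; loses to B, A, and C → score 1.
C: beats A, E, and D; loses to B → score 3.
B has the best pairwise record.

B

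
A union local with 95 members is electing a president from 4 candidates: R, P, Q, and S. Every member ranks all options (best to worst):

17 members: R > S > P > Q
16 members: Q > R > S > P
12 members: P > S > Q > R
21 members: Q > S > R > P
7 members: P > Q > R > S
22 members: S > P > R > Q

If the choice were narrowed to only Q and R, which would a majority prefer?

Voters preferring Q to R: 56; preferring R to Q: 39.
Q wins the head-to-head.

Q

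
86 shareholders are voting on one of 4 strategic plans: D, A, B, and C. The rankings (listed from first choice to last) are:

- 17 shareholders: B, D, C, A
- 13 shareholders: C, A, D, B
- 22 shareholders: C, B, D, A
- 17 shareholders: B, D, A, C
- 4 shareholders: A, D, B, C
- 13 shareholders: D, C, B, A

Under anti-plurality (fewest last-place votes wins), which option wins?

D

Last-place votes: D 0, A 52, B 13, C 21.
D is ranked last by the fewest voters, so D wins.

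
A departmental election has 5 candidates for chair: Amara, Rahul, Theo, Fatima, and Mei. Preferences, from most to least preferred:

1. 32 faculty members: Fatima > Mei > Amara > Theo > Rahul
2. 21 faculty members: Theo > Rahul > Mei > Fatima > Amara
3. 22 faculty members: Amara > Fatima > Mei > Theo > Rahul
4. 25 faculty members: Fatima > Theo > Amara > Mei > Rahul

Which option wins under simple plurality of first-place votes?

First-place votes: Amara 22, Rahul 0, Theo 21, Fatima 57, Mei 0.
Fatima has the most first-place votes.

Fatima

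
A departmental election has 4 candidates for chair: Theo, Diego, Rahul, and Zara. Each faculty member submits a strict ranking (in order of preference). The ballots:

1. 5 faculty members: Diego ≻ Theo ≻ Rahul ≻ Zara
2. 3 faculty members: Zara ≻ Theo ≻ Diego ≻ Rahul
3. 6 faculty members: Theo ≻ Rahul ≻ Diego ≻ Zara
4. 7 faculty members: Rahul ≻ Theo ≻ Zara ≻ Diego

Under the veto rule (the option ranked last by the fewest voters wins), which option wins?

Theo

Last-place votes: Theo 0, Diego 7, Rahul 3, Zara 11.
Theo is ranked last by the fewest voters, so Theo wins.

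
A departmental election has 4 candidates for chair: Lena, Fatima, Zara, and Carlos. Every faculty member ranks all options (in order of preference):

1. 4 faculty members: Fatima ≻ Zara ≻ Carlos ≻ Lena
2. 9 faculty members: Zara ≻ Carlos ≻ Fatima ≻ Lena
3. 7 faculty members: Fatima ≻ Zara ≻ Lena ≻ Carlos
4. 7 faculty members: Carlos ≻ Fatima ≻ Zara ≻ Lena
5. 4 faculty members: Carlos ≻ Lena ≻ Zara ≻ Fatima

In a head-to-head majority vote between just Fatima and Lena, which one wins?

Voters preferring Fatima to Lena: 27; preferring Lena to Fatima: 4.
Fatima wins the head-to-head.

Fatima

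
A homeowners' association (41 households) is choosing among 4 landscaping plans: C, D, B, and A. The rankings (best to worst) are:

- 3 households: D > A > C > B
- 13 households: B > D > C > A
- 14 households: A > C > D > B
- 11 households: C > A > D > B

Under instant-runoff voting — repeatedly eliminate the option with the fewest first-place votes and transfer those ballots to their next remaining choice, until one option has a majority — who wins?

A

Round 1: C 11, D 3, B 13, A 14. Eliminate D.
Round 2: C 11, B 13, A 17. Eliminate C.
Round 3: B 13, A 28. A has a majority.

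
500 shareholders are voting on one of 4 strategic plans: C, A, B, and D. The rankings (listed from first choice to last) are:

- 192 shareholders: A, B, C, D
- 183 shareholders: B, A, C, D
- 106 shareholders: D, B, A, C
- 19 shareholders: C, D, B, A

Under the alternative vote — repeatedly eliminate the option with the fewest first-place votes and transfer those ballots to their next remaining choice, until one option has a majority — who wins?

Round 1: C 19, A 192, B 183, D 106. Eliminate C.
Round 2: A 192, B 183, D 125. Eliminate D.
Round 3: A 192, B 308. B has a majority.

B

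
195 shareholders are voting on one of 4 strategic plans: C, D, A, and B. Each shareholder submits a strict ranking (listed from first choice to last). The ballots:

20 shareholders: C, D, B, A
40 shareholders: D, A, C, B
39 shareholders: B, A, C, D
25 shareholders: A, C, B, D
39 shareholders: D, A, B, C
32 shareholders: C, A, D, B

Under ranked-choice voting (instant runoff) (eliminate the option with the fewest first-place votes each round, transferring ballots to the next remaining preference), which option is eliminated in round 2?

B

Round 1: C 52, D 79, A 25, B 39. Eliminate A.
Round 2: C 77, D 79, B 39. Eliminate B.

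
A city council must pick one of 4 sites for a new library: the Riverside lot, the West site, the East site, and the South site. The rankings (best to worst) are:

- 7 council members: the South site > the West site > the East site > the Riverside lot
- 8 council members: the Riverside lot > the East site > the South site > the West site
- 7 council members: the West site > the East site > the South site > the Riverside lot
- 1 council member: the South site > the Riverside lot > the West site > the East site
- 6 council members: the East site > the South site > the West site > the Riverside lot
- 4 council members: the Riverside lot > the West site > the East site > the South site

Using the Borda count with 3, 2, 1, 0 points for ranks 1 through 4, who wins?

the Riverside lot: 7·0 + 8·3 + 7·0 + 1·2 + 6·0 + 4·3 = 38
the West site: 7·2 + 8·0 + 7·3 + 1·1 + 6·1 + 4·2 = 50
the East site: 7·1 + 8·2 + 7·2 + 1·0 + 6·3 + 4·1 = 59
the South site: 7·3 + 8·1 + 7·1 + 1·3 + 6·2 + 4·0 = 51
the East site has the highest Borda score (59).

the East site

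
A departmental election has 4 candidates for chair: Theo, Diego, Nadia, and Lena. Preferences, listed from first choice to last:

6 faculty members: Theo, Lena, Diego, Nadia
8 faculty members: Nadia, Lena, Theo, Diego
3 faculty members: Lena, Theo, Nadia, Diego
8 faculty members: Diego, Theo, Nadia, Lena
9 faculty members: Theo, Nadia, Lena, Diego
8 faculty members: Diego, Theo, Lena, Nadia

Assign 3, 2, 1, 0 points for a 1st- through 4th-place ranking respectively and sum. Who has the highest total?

Theo: 6·3 + 8·1 + 3·2 + 8·2 + 9·3 + 8·2 = 91
Diego: 6·1 + 8·0 + 3·0 + 8·3 + 9·0 + 8·3 = 54
Nadia: 6·0 + 8·3 + 3·1 + 8·1 + 9·2 + 8·0 = 53
Lena: 6·2 + 8·2 + 3·3 + 8·0 + 9·1 + 8·1 = 54
Theo has the highest Borda score (91).

Theo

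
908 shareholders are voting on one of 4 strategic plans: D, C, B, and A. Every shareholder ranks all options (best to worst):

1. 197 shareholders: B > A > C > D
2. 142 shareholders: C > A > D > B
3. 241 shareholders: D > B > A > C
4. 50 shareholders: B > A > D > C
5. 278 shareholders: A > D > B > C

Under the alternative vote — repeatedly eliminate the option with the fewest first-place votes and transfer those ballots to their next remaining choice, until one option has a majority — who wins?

B

Round 1: D 241, C 142, B 247, A 278. Eliminate C.
Round 2: D 241, B 247, A 420. Eliminate D.
Round 3: B 488, A 420. B has a majority.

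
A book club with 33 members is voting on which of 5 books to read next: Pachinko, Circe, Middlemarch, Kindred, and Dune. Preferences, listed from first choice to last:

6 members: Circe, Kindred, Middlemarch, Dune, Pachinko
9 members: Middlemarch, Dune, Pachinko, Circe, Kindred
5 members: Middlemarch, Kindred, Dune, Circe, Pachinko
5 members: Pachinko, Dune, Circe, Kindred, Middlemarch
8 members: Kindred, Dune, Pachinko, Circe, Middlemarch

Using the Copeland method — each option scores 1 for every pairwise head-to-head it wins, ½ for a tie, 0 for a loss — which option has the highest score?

Kindred

Pachinko: beats Circe; loses to Middlemarch, Kindred, and Dune → score 1.
Circe: beats Middlemarch and Kindred; loses to Pachinko and Dune → score 2.
Middlemarch: beats Pachinko and Dune; loses to Circe and Kindred → score 2.
Kindred: beats Pachinko, Middlemarch, and Dune; loses to Circe → score 3.
Dune: beats Pachinko and Circe; loses to Middlemarch and Kindred → score 2.
Kindred has the best pairwise record.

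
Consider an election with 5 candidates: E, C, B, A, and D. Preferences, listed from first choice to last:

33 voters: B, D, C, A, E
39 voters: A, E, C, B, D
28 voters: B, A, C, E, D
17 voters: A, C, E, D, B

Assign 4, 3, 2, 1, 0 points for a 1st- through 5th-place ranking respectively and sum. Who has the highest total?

E: 33·0 + 39·3 + 28·1 + 17·2 = 179
C: 33·2 + 39·2 + 28·2 + 17·3 = 251
B: 33·4 + 39·1 + 28·4 + 17·0 = 283
A: 33·1 + 39·4 + 28·3 + 17·4 = 341
D: 33·3 + 39·0 + 28·0 + 17·1 = 116
A has the highest Borda score (341).

A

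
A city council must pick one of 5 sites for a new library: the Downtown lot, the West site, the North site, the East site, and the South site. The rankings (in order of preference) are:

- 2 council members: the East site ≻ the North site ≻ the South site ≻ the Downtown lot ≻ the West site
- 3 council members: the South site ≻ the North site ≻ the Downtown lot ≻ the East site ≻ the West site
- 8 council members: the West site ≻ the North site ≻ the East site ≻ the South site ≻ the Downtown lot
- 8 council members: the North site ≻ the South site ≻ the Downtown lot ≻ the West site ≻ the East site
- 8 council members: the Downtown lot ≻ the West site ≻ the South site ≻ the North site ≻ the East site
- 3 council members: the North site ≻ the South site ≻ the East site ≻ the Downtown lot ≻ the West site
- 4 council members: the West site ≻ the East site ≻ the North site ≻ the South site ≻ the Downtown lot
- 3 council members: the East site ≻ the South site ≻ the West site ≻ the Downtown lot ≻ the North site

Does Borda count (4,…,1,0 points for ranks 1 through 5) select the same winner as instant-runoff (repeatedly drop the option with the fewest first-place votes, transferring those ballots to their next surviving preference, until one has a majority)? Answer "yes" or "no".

no

Borda — scores: the Downtown lot 62, the West site 86, the North site 99, the East site 57, the South site 86. Winner: the North site.
Instant-runoff — R1 the Downtown lot 8, the West site 12, the North site 11, the East site 5, the South site 3 (the South site out); R2 the Downtown lot 8, the West site 12, the North site 14, the East site 5 (the East site out); R3 the Downtown lot 8, the West site 15, the North site 16 (the Downtown lot out); R4 the West site 23, the North site 16 (the West site winner). Winner: the West site.
The two methods disagree.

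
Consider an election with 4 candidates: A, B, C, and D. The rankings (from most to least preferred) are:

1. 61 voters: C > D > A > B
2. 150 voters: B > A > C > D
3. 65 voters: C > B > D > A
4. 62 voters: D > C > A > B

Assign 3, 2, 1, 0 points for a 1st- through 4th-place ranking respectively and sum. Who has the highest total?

A: 61·1 + 150·2 + 65·0 + 62·1 = 423
B: 61·0 + 150·3 + 65·2 + 62·0 = 580
C: 61·3 + 150·1 + 65·3 + 62·2 = 652
D: 61·2 + 150·0 + 65·1 + 62·3 = 373
C has the highest Borda score (652).

C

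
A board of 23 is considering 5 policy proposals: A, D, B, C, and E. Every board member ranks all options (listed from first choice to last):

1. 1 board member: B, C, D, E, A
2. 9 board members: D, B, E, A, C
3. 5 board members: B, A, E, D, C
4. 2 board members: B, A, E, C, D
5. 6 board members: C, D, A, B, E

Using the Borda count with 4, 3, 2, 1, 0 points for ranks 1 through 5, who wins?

A: 1·0 + 9·1 + 5·3 + 2·3 + 6·2 = 42
D: 1·2 + 9·4 + 5·1 + 2·0 + 6·3 = 61
B: 1·4 + 9·3 + 5·4 + 2·4 + 6·1 = 65
C: 1·3 + 9·0 + 5·0 + 2·1 + 6·4 = 29
E: 1·1 + 9·2 + 5·2 + 2·2 + 6·0 = 33
B has the highest Borda score (65).

B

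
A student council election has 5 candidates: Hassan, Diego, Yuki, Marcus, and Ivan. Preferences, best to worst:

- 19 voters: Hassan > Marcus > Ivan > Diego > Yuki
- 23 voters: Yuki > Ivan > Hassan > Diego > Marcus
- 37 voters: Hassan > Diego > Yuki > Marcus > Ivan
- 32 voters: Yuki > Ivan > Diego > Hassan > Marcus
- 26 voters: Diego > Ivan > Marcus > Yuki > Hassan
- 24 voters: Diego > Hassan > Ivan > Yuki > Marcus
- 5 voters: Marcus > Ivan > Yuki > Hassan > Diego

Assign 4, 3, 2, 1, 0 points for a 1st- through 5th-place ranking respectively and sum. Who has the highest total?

Diego

Hassan: 19·4 + 23·2 + 37·4 + 32·1 + 26·0 + 24·3 + 5·1 = 379
Diego: 19·1 + 23·1 + 37·3 + 32·2 + 26·4 + 24·4 + 5·0 = 417
Yuki: 19·0 + 23·4 + 37·2 + 32·4 + 26·1 + 24·1 + 5·2 = 354
Marcus: 19·3 + 23·0 + 37·1 + 32·0 + 26·2 + 24·0 + 5·4 = 166
Ivan: 19·2 + 23·3 + 37·0 + 32·3 + 26·3 + 24·2 + 5·3 = 344
Diego has the highest Borda score (417).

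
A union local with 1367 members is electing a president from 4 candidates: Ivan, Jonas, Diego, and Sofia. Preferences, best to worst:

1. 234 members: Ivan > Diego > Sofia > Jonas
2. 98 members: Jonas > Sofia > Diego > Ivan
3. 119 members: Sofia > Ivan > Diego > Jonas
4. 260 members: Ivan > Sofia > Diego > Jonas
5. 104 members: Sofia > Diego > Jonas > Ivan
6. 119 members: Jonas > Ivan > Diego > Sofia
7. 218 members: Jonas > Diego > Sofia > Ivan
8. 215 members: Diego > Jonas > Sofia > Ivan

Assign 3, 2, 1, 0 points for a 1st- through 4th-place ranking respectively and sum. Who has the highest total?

Ivan: 234·3 + 98·0 + 119·2 + 260·3 + 104·0 + 119·2 + 218·0 + 215·0 = 1958
Jonas: 234·0 + 98·3 + 119·0 + 260·0 + 104·1 + 119·3 + 218·3 + 215·2 = 1839
Diego: 234·2 + 98·1 + 119·1 + 260·1 + 104·2 + 119·1 + 218·2 + 215·3 = 2353
Sofia: 234·1 + 98·2 + 119·3 + 260·2 + 104·3 + 119·0 + 218·1 + 215·1 = 2052
Diego has the highest Borda score (2353).

Diego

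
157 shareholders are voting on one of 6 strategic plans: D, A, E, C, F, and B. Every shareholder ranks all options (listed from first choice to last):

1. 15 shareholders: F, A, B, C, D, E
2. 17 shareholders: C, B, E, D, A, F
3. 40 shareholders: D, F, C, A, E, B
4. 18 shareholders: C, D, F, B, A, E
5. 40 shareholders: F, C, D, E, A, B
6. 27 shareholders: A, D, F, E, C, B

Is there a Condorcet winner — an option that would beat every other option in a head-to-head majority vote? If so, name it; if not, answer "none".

Checking pairwise contests:
C beats D 90–67.
D beats A 115–42.
D beats E 140–17.
F beats C 122–35.
D beats F 102–55.
D beats B 125–32.
Every option loses at least one head-to-head, so there is no Condorcet winner.

none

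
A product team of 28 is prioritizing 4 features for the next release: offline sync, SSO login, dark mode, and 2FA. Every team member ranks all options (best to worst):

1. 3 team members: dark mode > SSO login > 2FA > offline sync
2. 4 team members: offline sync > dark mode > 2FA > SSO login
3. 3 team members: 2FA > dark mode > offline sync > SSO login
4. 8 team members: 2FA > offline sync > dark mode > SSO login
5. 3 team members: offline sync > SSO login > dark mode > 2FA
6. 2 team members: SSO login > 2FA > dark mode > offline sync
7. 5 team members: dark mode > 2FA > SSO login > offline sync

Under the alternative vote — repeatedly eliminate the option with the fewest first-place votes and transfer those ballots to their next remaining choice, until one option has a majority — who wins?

dark mode

Round 1: offline sync 7, SSO login 2, dark mode 8, 2FA 11. Eliminate SSO login.
Round 2: offline sync 7, dark mode 8, 2FA 13. Eliminate offline sync.
Round 3: dark mode 15, 2FA 13. Dark mode has a majority.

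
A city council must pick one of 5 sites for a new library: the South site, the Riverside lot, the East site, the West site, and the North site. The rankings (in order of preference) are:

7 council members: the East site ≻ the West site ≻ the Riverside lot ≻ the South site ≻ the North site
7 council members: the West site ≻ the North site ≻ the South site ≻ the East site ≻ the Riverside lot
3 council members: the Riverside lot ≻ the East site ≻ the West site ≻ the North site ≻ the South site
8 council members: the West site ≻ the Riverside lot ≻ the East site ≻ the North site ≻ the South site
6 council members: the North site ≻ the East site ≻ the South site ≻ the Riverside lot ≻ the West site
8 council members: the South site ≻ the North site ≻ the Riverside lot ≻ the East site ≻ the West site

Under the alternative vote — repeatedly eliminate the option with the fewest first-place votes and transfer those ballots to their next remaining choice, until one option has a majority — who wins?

Round 1: the South site 8, the Riverside lot 3, the East site 7, the West site 15, the North site 6. Eliminate the Riverside lot.
Round 2: the South site 8, the East site 10, the West site 15, the North site 6. Eliminate the North site.
Round 3: the South site 8, the East site 16, the West site 15. Eliminate the South site.
Round 4: the East site 24, the West site 15. The East site has a majority.

the East site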